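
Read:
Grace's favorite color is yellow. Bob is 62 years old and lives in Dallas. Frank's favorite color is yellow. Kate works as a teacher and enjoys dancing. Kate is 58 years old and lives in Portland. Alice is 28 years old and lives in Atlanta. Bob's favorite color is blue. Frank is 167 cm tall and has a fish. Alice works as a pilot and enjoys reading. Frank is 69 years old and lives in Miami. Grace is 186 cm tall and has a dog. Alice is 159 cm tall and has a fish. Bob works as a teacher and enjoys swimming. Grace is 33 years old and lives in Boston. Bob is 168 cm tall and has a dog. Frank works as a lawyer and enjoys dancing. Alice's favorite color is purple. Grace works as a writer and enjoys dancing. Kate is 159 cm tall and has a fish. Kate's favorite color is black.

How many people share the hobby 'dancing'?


Count: 3

3


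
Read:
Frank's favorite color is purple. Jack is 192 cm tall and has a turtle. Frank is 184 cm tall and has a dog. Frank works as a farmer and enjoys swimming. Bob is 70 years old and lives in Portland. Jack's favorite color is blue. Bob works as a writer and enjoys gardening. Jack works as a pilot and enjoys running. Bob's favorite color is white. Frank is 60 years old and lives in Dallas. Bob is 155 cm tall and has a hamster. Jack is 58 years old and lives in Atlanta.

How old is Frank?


Frank is 60 years old

60


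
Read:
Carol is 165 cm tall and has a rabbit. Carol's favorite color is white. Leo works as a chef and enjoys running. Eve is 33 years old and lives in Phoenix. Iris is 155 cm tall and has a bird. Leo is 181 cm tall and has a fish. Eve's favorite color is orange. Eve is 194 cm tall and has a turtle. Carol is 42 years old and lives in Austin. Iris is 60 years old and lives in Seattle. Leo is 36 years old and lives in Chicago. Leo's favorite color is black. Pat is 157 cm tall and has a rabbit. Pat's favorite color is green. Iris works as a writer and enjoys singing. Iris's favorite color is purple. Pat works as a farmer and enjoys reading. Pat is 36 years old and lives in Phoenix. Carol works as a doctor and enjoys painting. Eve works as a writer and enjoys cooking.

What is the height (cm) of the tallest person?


Tallest: Eve at 194 cm

194


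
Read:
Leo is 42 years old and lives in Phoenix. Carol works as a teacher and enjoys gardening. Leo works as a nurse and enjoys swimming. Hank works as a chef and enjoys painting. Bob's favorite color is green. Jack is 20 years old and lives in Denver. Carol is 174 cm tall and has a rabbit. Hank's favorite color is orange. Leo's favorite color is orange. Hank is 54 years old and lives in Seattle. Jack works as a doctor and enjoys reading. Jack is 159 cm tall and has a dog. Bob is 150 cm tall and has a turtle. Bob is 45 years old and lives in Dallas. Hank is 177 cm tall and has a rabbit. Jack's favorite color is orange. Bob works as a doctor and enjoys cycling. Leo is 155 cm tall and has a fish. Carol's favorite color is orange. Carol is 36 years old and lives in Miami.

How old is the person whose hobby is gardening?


Person with hobby=gardening is Carol, age 36

36


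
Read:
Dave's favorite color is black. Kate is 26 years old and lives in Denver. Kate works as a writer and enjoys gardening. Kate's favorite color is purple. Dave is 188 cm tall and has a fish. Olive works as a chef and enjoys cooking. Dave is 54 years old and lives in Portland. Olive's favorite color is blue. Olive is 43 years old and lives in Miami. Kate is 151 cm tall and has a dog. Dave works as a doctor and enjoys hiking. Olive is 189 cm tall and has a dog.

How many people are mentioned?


People: Olive, Kate, Dave. Count = 3

3


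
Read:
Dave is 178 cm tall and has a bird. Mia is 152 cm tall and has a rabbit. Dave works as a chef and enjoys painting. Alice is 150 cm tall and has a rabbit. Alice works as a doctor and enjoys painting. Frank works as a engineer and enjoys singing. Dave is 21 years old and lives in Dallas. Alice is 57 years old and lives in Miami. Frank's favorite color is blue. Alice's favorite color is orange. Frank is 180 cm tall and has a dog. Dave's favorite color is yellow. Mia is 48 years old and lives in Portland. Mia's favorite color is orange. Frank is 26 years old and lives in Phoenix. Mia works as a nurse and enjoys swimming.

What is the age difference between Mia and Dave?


|48 - 21| = 27

27


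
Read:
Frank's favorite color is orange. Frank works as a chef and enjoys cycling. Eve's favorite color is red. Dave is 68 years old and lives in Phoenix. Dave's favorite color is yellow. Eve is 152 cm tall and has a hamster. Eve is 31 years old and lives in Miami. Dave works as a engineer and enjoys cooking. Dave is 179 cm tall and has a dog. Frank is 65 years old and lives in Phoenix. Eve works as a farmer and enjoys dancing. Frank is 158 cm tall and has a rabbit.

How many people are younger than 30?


Filter: 0

0


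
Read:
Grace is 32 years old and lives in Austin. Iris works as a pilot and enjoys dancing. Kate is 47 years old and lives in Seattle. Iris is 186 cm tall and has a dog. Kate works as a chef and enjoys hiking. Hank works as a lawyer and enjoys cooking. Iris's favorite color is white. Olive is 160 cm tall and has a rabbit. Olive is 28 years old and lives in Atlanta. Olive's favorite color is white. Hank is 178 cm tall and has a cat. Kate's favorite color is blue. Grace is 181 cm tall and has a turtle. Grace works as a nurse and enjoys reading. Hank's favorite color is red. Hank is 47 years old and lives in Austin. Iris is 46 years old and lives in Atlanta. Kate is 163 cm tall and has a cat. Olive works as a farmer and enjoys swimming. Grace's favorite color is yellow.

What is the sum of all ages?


28+46+47+47+32 = 200

200


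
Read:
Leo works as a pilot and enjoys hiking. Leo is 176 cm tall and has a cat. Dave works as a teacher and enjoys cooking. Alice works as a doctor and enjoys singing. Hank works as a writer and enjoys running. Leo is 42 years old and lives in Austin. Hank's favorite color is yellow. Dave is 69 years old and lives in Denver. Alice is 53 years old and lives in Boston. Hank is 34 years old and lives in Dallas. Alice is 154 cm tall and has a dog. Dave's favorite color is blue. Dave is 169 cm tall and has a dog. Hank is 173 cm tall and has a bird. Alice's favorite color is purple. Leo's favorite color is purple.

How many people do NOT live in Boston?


Not in Boston: 3

3


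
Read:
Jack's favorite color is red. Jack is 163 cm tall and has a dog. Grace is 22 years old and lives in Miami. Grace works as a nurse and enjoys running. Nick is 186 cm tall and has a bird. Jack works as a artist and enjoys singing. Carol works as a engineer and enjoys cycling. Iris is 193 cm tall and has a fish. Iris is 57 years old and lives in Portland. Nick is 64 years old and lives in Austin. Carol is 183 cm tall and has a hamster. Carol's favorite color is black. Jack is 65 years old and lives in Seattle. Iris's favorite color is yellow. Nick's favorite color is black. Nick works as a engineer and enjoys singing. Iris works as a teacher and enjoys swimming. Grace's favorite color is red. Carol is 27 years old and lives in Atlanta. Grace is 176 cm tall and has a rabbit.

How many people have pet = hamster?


Count: 1

1


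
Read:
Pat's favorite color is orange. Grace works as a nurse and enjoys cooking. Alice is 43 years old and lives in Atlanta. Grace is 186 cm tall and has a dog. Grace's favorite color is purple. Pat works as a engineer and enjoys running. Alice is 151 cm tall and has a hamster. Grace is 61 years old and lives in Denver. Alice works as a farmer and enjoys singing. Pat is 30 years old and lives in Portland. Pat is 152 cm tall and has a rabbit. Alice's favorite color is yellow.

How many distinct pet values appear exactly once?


Unique pet values: 3

3


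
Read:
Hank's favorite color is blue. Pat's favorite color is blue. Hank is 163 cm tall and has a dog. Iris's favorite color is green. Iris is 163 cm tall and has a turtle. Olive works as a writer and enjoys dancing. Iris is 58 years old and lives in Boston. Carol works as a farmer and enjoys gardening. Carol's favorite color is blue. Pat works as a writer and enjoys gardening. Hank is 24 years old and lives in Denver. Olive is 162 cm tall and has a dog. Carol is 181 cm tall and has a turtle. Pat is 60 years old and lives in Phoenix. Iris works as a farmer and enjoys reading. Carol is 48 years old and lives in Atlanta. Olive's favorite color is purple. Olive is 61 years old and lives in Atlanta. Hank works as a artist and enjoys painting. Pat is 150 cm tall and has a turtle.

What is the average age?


Sum=251, n=5, avg=50.2

50.2


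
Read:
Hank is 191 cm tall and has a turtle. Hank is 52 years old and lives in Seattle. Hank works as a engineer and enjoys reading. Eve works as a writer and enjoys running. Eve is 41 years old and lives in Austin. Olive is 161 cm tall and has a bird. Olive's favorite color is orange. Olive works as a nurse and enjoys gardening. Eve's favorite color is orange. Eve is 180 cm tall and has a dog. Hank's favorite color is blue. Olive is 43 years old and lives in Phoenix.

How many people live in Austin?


Count in Austin: 1

1


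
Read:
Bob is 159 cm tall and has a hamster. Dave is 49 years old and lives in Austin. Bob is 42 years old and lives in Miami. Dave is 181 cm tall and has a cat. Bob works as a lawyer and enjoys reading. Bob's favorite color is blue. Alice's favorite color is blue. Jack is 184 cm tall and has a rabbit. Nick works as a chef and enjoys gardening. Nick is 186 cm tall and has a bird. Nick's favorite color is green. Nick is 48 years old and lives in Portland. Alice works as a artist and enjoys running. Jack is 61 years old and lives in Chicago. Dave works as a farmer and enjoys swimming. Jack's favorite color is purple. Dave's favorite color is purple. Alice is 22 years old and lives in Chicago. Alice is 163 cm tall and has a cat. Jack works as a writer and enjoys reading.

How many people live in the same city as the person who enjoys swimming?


Person with hobby swimming is Dave, city Austin. Count = 1

1


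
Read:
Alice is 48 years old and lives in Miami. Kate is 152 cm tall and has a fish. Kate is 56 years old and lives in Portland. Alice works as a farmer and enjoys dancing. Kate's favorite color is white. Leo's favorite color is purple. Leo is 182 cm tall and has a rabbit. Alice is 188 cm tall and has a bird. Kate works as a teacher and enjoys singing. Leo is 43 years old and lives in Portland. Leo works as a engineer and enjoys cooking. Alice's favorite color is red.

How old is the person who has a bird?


Person with bird is Alice, age 48

48


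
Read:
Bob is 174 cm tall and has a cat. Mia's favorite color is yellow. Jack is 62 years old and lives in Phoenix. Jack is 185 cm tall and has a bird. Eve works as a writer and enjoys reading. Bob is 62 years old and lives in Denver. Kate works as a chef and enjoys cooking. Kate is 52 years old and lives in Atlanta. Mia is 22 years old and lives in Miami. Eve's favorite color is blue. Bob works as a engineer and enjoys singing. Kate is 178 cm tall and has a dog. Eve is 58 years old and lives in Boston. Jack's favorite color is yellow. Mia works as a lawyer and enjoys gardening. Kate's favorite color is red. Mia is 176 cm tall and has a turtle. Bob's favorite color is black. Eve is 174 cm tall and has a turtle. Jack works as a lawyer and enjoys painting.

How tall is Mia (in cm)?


Mia is 176 cm tall

176


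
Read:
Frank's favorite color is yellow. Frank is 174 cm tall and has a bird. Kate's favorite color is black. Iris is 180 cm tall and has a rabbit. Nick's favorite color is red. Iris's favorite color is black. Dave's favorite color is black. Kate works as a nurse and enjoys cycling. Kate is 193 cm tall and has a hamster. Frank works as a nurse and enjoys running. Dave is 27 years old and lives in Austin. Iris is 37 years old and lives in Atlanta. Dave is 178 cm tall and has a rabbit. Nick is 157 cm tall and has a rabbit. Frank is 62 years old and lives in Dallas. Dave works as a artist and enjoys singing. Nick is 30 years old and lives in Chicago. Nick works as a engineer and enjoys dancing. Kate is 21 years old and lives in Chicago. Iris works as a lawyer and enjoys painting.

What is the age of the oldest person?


Oldest: Frank at 62

62


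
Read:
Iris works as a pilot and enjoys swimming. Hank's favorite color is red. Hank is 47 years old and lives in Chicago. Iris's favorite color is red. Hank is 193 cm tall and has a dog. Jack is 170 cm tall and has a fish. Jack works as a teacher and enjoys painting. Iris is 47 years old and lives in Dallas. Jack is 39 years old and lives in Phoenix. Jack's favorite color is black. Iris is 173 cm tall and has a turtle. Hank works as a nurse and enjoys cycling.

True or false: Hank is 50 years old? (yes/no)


Hank is actually 47. no

no


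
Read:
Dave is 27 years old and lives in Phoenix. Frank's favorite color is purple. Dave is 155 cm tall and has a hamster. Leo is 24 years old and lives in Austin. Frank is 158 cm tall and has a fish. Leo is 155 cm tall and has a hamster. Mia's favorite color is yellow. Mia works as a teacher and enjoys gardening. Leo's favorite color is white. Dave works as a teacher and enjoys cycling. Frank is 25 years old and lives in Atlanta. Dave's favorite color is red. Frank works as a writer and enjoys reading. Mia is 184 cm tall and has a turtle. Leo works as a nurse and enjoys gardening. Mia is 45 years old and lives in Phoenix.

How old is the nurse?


The nurse is Leo, age 24

24


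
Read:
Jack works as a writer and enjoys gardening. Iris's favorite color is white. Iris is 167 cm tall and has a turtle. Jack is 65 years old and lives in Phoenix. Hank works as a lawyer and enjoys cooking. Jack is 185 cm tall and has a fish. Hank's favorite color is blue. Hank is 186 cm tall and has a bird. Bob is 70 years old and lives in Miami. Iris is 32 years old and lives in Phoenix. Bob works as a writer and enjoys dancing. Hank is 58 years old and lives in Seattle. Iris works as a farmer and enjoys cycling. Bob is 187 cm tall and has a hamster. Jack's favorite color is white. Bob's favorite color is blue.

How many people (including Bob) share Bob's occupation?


Bob is a writer. Count = 2

2


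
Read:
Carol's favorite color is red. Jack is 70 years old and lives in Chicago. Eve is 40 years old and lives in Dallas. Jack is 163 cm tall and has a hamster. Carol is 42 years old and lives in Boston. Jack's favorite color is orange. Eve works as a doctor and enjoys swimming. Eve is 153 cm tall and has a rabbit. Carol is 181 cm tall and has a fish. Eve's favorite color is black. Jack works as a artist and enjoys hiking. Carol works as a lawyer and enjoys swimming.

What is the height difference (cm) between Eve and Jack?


|153 - 163| = 10

10


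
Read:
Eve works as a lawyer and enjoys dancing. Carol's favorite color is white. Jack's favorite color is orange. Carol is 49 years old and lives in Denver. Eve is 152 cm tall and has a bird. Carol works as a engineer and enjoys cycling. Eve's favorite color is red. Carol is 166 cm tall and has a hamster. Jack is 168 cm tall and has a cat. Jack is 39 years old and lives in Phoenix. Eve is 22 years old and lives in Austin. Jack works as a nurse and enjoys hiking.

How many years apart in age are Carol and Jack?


49 vs 39, diff = 10

10


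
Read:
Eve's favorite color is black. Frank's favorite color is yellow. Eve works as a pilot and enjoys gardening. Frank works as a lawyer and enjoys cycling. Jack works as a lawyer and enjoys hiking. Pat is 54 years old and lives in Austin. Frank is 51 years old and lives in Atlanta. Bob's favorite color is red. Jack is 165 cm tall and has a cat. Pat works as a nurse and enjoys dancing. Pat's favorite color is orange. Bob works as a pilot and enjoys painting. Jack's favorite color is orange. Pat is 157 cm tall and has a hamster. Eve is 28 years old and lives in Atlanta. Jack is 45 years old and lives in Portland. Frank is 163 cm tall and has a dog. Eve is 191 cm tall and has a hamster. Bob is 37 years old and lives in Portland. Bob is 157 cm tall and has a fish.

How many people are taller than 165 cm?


Taller than 165: 1

1


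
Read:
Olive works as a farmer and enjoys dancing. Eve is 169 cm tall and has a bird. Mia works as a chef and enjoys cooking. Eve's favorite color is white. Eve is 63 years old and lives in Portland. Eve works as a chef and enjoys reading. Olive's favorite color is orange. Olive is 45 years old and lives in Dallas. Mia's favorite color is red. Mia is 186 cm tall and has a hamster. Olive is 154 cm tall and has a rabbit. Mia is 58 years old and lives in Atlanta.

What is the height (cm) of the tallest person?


Tallest: Mia at 186 cm

186


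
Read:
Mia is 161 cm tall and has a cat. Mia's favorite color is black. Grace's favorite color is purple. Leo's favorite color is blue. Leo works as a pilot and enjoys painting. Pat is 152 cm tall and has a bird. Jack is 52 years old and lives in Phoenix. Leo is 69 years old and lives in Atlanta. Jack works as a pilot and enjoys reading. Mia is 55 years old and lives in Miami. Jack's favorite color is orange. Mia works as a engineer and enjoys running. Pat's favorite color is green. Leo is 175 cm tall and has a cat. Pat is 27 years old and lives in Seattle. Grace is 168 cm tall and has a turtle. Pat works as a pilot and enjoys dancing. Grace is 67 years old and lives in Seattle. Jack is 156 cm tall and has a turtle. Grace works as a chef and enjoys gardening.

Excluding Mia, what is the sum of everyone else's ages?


Sum (excluding Mia): 215

215


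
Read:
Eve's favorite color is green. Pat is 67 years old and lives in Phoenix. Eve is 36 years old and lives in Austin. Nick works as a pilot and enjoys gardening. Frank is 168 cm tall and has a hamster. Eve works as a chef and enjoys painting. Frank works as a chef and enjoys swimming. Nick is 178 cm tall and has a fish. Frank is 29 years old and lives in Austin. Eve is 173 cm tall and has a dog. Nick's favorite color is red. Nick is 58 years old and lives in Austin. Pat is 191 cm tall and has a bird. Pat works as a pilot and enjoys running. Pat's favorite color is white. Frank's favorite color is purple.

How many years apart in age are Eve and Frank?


36 vs 29, diff = 7

7


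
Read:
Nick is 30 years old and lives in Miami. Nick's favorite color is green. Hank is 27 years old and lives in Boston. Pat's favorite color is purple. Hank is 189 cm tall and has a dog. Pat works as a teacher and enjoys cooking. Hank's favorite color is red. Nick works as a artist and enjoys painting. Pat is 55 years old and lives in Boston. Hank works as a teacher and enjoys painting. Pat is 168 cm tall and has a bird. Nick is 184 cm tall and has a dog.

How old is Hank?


Hank is 27 years old

27


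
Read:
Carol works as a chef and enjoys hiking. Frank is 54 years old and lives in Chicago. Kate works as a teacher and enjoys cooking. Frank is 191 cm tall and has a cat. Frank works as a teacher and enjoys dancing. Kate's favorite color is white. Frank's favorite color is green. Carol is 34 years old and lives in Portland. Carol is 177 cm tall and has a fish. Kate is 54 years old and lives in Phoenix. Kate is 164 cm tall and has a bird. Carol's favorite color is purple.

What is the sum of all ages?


54+54+34 = 142

142


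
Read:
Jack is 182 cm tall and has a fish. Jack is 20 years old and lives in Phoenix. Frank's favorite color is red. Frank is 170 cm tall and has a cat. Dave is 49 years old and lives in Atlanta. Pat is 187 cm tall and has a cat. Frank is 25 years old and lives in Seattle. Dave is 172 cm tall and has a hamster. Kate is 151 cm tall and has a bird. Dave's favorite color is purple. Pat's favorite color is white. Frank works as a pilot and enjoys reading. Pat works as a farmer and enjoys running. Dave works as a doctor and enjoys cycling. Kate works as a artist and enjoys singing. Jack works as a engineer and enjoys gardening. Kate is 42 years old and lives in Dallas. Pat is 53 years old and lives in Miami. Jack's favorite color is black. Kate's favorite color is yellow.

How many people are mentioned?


People: Kate, Pat, Dave, Frank, Jack. Count = 5

5


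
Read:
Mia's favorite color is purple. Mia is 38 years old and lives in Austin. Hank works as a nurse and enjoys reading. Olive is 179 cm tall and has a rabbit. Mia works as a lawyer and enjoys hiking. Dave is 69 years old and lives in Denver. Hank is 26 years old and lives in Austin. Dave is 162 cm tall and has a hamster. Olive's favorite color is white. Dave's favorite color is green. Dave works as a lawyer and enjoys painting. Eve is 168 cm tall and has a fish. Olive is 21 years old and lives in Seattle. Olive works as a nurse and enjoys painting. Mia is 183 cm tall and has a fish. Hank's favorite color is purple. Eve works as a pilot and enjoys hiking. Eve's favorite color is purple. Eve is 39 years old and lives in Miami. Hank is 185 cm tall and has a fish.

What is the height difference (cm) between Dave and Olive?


|162 - 179| = 17

17


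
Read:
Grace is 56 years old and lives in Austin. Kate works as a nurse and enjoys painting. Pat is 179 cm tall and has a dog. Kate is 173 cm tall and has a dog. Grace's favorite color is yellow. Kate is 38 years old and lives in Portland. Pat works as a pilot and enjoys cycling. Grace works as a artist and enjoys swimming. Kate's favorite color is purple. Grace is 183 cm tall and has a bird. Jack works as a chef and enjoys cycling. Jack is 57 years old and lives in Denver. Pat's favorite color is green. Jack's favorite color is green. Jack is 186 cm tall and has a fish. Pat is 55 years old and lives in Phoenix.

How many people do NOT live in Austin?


Not in Austin: 3

3


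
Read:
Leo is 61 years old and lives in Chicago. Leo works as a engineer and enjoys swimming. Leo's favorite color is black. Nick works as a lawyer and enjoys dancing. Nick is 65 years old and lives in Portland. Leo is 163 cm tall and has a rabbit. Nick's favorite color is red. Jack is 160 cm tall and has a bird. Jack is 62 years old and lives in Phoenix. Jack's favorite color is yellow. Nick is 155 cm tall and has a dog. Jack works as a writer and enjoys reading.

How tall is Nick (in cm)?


Nick is 155 cm tall

155


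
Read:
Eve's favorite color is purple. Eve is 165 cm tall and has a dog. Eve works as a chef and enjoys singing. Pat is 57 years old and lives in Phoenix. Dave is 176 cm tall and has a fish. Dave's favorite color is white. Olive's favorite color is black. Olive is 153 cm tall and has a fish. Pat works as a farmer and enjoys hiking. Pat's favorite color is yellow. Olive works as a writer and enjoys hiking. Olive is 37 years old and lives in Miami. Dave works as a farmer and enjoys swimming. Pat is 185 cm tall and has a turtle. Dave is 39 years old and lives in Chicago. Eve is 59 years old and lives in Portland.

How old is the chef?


The chef is Eve, age 59

59


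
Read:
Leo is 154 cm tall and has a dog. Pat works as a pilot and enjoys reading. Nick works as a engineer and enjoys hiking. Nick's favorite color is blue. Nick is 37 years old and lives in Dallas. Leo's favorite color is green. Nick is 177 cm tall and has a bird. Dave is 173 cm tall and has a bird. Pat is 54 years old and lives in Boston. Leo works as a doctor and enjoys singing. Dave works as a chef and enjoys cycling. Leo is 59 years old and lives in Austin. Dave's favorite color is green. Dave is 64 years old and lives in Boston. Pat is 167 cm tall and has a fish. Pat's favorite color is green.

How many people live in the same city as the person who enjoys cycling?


Person with hobby cycling is Dave, city Boston. Count = 2

2


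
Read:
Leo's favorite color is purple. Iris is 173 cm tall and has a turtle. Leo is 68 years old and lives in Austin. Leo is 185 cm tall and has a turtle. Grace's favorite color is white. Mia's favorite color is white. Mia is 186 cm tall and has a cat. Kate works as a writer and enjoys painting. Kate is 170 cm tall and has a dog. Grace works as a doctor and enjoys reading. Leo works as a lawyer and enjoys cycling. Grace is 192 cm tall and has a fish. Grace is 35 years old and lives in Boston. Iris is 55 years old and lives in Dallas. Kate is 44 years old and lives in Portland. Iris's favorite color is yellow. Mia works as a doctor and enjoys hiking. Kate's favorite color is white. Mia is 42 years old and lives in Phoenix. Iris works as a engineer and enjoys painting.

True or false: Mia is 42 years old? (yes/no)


Mia is actually 42. yes

yes


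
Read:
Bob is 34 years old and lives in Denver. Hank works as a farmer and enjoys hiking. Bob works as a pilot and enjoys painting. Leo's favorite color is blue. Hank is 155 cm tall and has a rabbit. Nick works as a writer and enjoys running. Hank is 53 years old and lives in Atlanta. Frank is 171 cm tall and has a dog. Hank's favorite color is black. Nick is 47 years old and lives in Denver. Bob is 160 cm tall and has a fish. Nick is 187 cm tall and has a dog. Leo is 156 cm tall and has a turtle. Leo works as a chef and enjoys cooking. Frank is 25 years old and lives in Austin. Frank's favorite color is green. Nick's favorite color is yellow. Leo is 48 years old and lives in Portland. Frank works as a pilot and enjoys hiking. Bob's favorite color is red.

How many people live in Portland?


Count in Portland: 1

1


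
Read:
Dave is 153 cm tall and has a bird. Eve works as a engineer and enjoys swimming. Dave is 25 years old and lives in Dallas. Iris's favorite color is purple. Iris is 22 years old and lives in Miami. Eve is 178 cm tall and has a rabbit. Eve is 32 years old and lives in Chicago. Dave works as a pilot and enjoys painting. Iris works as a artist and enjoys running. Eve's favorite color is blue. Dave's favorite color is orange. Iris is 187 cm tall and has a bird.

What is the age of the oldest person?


Oldest: Eve at 32

32


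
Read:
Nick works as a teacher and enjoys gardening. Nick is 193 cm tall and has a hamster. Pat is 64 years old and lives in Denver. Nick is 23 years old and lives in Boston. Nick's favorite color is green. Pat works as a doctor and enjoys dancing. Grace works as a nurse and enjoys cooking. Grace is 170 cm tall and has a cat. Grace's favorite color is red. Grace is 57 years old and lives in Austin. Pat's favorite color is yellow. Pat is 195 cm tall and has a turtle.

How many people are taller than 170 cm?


Taller than 170: 2

2


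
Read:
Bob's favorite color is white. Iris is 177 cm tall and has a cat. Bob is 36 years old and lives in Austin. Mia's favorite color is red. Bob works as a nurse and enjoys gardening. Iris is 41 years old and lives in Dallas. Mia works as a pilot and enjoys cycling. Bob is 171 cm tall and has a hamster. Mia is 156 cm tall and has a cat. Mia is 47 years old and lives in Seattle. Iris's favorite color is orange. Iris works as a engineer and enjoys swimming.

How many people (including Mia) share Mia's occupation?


Mia is a pilot. Count = 1

1


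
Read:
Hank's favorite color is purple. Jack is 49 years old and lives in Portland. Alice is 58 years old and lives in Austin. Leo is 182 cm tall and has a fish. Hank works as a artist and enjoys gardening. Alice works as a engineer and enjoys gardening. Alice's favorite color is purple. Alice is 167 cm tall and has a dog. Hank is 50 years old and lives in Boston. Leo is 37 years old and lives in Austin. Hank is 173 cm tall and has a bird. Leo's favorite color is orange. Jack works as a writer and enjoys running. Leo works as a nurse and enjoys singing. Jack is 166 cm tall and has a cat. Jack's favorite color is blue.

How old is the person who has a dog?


Person with dog is Alice, age 58

58


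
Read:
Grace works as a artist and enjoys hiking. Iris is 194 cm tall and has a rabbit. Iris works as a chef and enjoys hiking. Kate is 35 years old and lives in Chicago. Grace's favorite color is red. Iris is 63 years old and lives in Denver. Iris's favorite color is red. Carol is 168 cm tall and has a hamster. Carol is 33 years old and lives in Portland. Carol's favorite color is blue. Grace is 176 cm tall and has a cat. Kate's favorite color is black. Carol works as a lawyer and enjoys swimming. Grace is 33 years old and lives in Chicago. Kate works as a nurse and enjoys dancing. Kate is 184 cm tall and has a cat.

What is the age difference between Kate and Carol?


|35 - 33| = 2

2


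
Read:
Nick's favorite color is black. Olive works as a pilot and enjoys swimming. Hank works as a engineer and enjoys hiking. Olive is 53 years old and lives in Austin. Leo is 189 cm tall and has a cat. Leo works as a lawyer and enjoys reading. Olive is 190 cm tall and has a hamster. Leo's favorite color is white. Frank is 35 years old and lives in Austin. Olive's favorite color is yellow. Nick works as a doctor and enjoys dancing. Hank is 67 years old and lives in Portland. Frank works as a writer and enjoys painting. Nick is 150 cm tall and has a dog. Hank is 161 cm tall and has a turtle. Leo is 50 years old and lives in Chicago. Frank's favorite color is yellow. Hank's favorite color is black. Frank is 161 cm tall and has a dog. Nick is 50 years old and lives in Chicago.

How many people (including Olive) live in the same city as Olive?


Olive lives in Austin. Count = 2

2


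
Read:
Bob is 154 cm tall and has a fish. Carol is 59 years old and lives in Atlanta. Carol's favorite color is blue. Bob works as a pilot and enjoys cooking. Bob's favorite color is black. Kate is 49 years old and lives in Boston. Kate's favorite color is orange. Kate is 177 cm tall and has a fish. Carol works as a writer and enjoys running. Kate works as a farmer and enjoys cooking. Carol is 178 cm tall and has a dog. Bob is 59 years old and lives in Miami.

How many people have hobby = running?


Count: 1

1


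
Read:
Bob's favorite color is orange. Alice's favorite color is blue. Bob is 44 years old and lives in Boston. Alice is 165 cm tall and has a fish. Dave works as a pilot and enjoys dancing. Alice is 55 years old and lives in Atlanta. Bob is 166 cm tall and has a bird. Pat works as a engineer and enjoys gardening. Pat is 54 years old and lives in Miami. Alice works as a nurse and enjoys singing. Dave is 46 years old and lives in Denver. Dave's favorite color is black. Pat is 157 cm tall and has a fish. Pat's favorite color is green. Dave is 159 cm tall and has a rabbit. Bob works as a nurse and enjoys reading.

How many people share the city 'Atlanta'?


Count: 1

1


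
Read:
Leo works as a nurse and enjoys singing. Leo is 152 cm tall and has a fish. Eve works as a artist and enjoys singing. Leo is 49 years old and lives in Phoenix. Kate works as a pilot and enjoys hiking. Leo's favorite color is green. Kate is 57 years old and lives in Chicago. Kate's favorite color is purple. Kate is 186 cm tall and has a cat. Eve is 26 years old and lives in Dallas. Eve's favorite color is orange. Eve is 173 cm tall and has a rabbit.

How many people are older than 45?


Filter: 2

2


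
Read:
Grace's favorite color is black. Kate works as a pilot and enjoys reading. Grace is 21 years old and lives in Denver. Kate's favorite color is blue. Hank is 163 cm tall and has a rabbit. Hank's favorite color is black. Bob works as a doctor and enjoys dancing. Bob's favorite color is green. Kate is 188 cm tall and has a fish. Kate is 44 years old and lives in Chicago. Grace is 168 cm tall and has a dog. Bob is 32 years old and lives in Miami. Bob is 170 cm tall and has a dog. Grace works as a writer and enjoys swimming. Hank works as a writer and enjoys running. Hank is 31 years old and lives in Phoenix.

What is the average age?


Sum=128, n=4, avg=32

32


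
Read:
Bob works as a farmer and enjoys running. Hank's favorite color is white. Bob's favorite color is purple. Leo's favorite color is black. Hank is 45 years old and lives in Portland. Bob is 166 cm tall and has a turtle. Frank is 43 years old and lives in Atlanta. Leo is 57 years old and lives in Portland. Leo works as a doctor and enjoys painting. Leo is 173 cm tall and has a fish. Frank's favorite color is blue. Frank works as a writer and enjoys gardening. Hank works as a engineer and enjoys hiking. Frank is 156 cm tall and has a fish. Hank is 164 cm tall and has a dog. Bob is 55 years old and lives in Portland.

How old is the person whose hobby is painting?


Person with hobby=painting is Leo, age 57

57


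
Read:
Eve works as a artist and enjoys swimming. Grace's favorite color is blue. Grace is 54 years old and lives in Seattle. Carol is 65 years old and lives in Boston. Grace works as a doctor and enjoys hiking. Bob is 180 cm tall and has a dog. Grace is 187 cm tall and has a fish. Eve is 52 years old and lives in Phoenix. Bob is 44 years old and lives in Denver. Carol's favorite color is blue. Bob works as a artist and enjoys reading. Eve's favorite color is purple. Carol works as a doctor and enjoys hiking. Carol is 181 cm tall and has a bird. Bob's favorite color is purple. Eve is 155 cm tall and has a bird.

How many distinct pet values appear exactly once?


Unique pet values: 2

2


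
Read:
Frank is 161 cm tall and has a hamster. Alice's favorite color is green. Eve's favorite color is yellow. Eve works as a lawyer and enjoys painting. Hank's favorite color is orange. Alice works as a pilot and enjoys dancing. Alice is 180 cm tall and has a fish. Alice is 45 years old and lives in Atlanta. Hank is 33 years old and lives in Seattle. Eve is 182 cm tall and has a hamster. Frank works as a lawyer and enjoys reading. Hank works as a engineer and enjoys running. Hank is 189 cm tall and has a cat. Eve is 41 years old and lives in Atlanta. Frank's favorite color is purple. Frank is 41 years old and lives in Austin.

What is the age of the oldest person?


Oldest: Alice at 45

45


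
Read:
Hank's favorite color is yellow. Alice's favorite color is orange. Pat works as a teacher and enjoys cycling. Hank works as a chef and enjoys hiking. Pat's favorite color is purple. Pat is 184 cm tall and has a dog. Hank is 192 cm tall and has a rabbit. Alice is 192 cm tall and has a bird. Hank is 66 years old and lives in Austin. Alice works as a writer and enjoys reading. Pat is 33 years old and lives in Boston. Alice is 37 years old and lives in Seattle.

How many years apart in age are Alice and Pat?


37 vs 33, diff = 4

4


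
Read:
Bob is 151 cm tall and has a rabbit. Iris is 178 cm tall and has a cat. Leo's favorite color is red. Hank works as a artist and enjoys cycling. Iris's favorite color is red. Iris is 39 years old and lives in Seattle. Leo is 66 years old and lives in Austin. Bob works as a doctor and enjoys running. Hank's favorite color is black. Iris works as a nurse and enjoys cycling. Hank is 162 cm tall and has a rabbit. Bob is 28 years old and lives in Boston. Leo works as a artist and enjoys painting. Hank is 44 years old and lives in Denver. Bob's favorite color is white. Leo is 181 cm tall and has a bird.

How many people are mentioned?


People: Hank, Leo, Iris, Bob. Count = 4

4


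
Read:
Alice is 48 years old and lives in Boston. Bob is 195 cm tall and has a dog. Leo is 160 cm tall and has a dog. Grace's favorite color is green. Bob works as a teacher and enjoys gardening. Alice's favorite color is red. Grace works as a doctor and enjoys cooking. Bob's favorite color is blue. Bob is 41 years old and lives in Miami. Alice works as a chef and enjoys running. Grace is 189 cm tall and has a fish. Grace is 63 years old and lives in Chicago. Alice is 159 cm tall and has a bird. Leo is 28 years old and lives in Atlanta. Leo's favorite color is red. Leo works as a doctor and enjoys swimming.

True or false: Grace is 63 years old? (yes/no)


Grace is actually 63. yes

yes


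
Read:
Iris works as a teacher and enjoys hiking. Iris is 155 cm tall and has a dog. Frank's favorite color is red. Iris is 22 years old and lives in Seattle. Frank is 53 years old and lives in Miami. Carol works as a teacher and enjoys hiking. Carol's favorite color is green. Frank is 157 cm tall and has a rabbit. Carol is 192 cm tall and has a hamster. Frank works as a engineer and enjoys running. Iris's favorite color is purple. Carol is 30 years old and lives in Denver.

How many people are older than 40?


Filter: 1

1


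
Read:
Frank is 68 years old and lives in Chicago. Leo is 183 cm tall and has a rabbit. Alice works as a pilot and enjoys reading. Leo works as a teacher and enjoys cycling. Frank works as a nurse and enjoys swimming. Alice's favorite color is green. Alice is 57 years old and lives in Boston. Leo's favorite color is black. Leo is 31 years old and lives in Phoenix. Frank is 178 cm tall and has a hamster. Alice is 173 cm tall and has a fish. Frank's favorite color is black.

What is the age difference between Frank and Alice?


|68 - 57| = 11

11


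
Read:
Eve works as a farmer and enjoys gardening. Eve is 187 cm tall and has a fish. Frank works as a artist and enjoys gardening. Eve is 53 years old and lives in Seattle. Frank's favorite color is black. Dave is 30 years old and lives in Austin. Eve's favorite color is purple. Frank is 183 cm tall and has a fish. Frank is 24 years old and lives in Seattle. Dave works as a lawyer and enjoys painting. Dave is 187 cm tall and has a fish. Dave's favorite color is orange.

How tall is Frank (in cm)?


Frank is 183 cm tall

183


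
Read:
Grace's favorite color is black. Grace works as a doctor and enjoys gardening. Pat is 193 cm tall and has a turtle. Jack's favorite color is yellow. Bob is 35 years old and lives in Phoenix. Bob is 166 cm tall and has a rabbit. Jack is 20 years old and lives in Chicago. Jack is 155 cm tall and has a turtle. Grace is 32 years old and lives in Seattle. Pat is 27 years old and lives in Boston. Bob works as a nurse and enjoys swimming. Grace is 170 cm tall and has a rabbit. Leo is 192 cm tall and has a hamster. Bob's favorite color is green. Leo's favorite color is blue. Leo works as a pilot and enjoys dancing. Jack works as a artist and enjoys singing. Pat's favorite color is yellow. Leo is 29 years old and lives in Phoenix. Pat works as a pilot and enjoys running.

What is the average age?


Sum=143, n=5, avg=28.6

28.6


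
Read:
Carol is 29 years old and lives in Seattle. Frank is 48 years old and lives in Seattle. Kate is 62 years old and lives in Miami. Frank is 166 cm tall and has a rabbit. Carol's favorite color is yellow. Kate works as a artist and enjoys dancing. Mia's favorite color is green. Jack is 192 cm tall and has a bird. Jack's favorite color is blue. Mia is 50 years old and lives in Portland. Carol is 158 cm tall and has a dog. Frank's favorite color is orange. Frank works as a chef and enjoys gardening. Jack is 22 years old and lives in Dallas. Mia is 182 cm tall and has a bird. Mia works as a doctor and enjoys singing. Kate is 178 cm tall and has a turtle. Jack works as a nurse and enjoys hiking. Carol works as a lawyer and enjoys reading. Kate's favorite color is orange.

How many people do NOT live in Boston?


Not in Boston: 5

5


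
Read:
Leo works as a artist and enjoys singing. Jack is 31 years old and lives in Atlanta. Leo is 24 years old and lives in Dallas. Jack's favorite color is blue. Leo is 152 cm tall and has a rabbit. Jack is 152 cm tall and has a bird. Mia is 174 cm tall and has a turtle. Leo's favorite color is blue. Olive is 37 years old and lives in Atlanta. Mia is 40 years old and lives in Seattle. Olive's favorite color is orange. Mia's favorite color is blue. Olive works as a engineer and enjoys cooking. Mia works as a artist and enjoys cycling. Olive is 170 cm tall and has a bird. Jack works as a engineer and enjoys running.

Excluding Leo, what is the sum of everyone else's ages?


Sum (excluding Leo): 108

108


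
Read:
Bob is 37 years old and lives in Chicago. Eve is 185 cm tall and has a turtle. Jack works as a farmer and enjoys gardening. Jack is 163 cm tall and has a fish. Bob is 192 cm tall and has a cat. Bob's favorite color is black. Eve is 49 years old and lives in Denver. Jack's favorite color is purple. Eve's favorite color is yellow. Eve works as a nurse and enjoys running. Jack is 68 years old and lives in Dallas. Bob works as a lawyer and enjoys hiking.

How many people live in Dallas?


Count in Dallas: 1

1
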